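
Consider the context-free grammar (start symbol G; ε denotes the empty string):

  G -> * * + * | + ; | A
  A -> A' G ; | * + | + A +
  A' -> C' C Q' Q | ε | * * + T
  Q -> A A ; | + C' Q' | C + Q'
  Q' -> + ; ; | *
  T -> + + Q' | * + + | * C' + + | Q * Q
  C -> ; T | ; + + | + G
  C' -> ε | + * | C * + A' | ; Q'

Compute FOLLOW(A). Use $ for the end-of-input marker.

In G -> A: A is at the end, add FOLLOW(G) = { $, *, +, ; }.
In A -> + A +: add FIRST(+) = { + }.
In Q -> A A ;: add FIRST(A ;) = { *, +, ; }.
In Q -> A A ;: add FIRST(;) = { ; }.
Union: FOLLOW(A) = { $, *, +, ; }.

{ $, *, +, ; }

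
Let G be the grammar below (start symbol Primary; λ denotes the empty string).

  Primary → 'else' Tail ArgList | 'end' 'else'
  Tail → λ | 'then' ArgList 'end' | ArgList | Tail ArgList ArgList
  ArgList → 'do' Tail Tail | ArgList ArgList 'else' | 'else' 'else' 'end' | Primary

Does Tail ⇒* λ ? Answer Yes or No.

Tail has an λ-production, so Tail ⇒ λ.

Yes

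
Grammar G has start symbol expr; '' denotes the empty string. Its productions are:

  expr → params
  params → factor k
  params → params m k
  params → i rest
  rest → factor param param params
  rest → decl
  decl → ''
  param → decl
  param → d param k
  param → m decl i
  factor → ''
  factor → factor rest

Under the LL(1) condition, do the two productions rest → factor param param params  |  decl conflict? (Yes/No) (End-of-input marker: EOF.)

Yes

FIRST(factor param param params) = { d, i, k, m } and FIRST(decl) = { '' }.
The second alternative is nullable and FOLLOW(rest) = { EOF, d, i, k, m } shares d with FIRST of the first — conflict.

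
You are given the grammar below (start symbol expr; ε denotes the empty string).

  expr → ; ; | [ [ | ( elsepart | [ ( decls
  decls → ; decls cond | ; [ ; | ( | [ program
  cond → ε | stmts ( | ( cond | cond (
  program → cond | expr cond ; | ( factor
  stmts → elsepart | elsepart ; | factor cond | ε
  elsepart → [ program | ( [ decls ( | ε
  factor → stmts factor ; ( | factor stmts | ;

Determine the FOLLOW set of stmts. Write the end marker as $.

{ $, (, ;, [ }

In cond → stmts (: add FIRST(() = { ( }.
In factor → stmts factor ; (: add FIRST(factor ; () = { (, ;, [ }.
In factor → factor stmts: stmts is at the end, add FOLLOW(factor) = { $, (, ;, [ }.
Union: FOLLOW(stmts) = { $, (, ;, [ }.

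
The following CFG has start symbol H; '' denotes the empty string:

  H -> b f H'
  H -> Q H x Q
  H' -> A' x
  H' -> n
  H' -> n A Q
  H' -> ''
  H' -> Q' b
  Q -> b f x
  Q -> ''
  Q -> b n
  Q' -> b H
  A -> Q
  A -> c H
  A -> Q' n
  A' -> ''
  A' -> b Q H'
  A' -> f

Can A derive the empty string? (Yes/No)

Yes

A -> Q and each of Q is nullable, so A ⇒* ''.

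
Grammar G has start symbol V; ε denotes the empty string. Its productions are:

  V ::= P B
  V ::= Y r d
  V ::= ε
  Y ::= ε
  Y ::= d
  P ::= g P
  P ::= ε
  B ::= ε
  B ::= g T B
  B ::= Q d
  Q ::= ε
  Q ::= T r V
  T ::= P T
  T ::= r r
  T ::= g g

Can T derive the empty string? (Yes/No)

Nullable nonterminals: B, P, Q, V, Y.
No production of T has an RHS whose symbols are all nullable, so T is not nullable.

No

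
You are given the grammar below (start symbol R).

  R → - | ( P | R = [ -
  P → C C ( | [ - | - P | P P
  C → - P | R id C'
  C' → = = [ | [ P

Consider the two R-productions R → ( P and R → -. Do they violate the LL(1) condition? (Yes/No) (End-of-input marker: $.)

FIRST(( P) = { ( } and FIRST(-) = { - }.
The FIRST sets are disjoint and neither alternative is nullable — no conflict.

No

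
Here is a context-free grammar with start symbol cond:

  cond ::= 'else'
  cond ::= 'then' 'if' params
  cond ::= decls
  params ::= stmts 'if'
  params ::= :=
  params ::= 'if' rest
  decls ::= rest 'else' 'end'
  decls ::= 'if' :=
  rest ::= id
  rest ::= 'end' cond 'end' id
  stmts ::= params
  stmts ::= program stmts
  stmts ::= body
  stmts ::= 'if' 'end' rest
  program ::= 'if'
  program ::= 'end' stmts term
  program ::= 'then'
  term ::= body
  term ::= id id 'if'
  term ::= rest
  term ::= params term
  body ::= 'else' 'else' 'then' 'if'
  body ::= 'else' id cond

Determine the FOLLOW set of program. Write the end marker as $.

{ 'else', 'end', 'if', 'then', := }

In stmts ::= program stmts: add FIRST(stmts) = { 'else', 'end', 'if', 'then', := }.
Union: FOLLOW(program) = { 'else', 'end', 'if', 'then', := }.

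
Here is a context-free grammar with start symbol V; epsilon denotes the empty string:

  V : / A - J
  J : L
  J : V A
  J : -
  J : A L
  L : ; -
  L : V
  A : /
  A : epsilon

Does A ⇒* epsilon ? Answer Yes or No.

Yes

A has an epsilon-production, so A ⇒ epsilon.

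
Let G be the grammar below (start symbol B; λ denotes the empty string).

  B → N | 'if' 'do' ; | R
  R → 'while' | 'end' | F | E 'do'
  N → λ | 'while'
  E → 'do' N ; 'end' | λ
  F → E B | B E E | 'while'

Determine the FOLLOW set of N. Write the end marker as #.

{ #, 'do', ; }

In B → N: N is at the end, add FOLLOW(B) = { #, 'do' }.
In E → 'do' N ; 'end': add FIRST(; 'end') = { ; }.
Union: FOLLOW(N) = { #, 'do', ; }.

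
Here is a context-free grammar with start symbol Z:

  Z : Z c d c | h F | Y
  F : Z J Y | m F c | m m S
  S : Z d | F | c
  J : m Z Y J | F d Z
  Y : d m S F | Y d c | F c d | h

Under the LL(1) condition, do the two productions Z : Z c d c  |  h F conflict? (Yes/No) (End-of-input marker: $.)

Yes

FIRST(Z c d c) = { d, h, m } and FIRST(h F) = { h }.
Both contain h, so the two alternatives are not disjoint — LL(1) conflict.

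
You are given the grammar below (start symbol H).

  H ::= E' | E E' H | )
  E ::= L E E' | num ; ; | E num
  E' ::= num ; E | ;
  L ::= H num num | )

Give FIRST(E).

From E ::= L E E': add FIRST(L) = { ), ;, num }.
E ::= num ; ; contributes {num}.
From E ::= E num: add FIRST(E) = { ), ;, num }.
Union: FIRST(E) = { ), ;, num }.

{ ), ;, num }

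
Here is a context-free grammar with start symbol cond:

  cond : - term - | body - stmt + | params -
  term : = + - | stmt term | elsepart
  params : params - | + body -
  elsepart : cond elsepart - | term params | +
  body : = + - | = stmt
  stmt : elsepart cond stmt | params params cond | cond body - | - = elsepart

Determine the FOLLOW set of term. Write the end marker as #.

{ +, - }

In cond : - term -: add FIRST(-) = { - }.
In term : stmt term: term is at the end, add FOLLOW(term) = { +, - }.
In elsepart : term params: add FIRST(params) = { + }.
Union: FOLLOW(term) = { +, - }.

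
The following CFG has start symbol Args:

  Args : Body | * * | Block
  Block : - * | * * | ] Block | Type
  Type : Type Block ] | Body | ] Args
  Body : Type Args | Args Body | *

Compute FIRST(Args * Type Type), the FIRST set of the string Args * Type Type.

{ *, -, ] }

Add FIRST(Args) = { *, -, ] }; Args is not nullable, stop.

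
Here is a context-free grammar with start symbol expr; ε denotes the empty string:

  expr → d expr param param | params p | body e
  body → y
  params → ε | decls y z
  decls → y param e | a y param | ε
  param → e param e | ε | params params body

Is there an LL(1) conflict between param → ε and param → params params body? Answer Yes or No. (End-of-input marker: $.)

FIRST(ε) = { ε } and FIRST(params params body) = { a, y }.
The first alternative is nullable and FOLLOW(param) = { $, a, e, y } shares a with FIRST of the second — conflict.

Yes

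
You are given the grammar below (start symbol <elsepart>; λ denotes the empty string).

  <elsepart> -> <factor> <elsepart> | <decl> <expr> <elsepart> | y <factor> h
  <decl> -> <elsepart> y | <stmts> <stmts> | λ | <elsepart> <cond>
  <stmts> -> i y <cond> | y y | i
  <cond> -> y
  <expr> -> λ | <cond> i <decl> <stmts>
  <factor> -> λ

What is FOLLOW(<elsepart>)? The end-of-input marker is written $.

{ $, y }

<elsepart> is the start symbol, so $ ∈ FOLLOW(<elsepart>).
In <elsepart> -> <factor> <elsepart>: <elsepart> is at the end, add FOLLOW(<elsepart>) = { $, y }.
In <elsepart> -> <decl> <expr> <elsepart>: <elsepart> is at the end, add FOLLOW(<elsepart>) = { $, y }.
In <decl> -> <elsepart> y: add FIRST(y) = { y }.
In <decl> -> <elsepart> <cond>: add FIRST(<cond>) = { y }.
Union: FOLLOW(<elsepart>) = { $, y }.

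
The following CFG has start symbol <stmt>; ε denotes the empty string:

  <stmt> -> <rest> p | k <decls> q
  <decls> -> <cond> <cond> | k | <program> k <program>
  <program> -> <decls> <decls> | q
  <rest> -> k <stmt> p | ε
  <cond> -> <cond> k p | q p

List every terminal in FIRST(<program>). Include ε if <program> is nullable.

From <program> -> <decls> <decls>: add FIRST(<decls>) = { k, q }.
<program> -> q contributes {q}.
Union: FIRST(<program>) = { k, q }.

{ k, q }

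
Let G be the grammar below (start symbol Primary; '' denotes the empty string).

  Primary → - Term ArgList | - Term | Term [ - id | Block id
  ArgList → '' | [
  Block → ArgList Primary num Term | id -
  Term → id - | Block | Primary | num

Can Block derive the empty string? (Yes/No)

No

Nullable nonterminals: ArgList.
No production of Block has an RHS whose symbols are all nullable, so Block is not nullable.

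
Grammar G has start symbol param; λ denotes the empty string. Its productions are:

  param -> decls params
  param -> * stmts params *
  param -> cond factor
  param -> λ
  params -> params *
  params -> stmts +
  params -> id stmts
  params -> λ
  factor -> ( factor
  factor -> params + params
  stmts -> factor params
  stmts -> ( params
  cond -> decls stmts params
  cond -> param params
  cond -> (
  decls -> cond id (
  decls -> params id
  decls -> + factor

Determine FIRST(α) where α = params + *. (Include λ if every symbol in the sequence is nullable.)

{ (, *, +, id }

Add FIRST(params)\{λ} = { (, *, +, id }; params is nullable, continue.
+ is a terminal; add {+} and stop.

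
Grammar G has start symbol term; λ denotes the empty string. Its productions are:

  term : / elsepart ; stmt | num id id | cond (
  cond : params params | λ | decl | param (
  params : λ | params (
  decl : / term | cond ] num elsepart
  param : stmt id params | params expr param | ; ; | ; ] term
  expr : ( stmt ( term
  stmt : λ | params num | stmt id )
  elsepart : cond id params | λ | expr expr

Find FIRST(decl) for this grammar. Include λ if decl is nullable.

{ (, /, ;, ], id, num }

decl : / term contributes {/}.
From decl : cond ] num elsepart: cond nullable, take FIRST(cond) ∪ {]} = { (, /, ;, ], id, num }.
Union: FIRST(decl) = { (, /, ;, ], id, num }.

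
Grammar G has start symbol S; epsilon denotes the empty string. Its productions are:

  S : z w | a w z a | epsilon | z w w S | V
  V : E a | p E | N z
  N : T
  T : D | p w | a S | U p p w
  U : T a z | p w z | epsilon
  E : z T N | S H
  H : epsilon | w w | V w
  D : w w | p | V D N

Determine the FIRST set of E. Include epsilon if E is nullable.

{ a, p, w, z, epsilon }

E : z T N contributes {z}.
From E : S H: S, H nullable, take FIRST(S) ∪ FIRST(H) = { a, p, w, z }; also epsilon since the whole RHS is nullable.
Union: FIRST(E) = { a, p, w, z, epsilon }.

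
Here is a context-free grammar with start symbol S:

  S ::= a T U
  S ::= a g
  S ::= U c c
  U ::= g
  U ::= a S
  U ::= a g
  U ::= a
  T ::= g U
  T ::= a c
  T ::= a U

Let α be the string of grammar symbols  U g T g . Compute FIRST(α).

Add FIRST(U) = { a, g }; U is not nullable, stop.

{ a, g }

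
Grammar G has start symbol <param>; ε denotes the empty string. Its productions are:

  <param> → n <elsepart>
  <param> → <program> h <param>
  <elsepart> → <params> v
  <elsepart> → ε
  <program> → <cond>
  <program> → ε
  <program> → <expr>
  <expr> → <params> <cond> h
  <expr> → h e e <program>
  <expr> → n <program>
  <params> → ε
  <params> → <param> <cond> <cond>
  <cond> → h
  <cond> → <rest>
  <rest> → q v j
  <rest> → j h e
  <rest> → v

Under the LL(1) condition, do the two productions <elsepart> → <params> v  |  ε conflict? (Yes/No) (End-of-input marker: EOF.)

Yes

FIRST(<params> v) = { h, j, n, q, v } and FIRST(ε) = { ε }.
The second alternative is nullable and FOLLOW(<elsepart>) = { EOF, h, j, q, v } shares h with FIRST of the first — conflict.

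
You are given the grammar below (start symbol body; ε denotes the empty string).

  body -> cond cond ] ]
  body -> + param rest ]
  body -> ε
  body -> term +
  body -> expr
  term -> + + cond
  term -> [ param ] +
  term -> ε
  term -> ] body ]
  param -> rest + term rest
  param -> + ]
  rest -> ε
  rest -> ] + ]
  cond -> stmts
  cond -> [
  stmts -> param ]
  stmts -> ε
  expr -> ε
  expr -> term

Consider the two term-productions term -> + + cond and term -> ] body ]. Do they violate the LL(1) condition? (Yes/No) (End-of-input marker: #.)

No

FIRST(+ + cond) = { + } and FIRST(] body ]) = { ] }.
The FIRST sets are disjoint and neither alternative is nullable — no conflict.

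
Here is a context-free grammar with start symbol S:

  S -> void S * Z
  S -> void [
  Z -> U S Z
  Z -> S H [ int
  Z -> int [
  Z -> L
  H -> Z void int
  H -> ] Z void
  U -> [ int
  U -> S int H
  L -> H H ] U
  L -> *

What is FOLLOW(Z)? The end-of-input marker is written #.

{ #, *, [, ], int, void }

In S -> void S * Z: Z is at the end, add FOLLOW(S) = { #, *, [, ], int, void }.
In Z -> U S Z: Z is at the end, add FOLLOW(Z) = { #, *, [, ], int, void }.
In H -> Z void int: add FIRST(void int) = { void }.
In H -> ] Z void: add FIRST(void) = { void }.
Union: FOLLOW(Z) = { #, *, [, ], int, void }.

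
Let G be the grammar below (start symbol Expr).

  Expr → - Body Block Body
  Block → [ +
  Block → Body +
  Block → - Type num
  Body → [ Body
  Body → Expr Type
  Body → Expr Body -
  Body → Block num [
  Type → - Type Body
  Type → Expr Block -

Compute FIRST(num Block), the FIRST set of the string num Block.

num is a terminal; add {num} and stop.

{ num }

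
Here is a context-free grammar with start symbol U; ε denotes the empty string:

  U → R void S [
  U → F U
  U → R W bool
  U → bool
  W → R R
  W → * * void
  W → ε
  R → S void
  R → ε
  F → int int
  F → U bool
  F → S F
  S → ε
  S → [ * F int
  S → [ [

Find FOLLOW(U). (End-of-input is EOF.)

{ EOF, bool }

U is the start symbol, so EOF ∈ FOLLOW(U).
In U → F U: U is at the end, add FOLLOW(U) = { EOF, bool }.
In F → U bool: add FIRST(bool) = { bool }.
Union: FOLLOW(U) = { EOF, bool }.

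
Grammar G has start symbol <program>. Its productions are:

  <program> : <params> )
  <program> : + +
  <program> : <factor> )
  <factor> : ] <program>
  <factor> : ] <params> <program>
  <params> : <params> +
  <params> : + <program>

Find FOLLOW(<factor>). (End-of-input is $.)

In <program> : <factor> ): add FIRST()) = { ) }.
Union: FOLLOW(<factor>) = { ) }.

{ ) }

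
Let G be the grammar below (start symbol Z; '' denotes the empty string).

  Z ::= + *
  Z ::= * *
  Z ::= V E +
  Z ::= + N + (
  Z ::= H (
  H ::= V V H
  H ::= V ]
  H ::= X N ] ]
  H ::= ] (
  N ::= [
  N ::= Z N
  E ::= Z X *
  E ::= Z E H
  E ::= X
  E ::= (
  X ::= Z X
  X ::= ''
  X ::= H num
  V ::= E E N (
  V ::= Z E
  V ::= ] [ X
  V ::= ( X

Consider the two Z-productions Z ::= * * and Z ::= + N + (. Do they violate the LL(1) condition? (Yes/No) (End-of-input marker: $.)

No

FIRST(* *) = { * } and FIRST(+ N + () = { + }.
The FIRST sets are disjoint and neither alternative is nullable — no conflict.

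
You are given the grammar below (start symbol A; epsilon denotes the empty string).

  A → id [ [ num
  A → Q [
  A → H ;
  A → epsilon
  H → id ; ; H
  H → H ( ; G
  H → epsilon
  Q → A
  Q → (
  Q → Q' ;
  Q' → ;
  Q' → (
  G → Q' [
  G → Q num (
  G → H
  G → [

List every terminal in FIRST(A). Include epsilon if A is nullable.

{ (, ;, [, id, epsilon }

A → id [ [ num contributes {id}.
From A → Q [: Q nullable, take FIRST(Q) ∪ {[} = { (, ;, [, id }.
From A → H ;: H nullable, take FIRST(H) ∪ {;} = { (, ;, id }.
A → epsilon contributes epsilon.
Union: FIRST(A) = { (, ;, [, id, epsilon }.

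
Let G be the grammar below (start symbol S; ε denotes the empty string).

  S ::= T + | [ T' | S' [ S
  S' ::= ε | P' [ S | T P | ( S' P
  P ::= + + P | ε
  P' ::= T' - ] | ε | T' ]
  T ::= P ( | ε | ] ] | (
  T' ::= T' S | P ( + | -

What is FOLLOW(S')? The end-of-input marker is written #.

In S ::= S' [ S: add FIRST([ S) = { [ }.
In S' ::= ( S' P: add FIRST(P)\{ε} = { + }.
  Since P is nullable, also add FOLLOW(S') = { +, [ }.
Union: FOLLOW(S') = { +, [ }.

{ +, [ }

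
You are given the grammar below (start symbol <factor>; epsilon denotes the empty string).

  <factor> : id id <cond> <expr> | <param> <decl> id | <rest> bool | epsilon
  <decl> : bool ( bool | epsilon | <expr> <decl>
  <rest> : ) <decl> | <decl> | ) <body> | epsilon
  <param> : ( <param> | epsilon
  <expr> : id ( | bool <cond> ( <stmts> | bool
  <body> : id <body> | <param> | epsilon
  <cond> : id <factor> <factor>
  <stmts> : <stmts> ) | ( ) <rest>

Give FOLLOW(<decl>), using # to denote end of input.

{ #, (, ), bool, id }

In <factor> : <param> <decl> id: add FIRST(id) = { id }.
In <decl> : <expr> <decl>: <decl> is at the end, add FOLLOW(<decl>) = { #, (, ), bool, id }.
In <rest> : ) <decl>: <decl> is at the end, add FOLLOW(<rest>) = { #, (, ), bool, id }.
In <rest> : <decl>: <decl> is at the end, add FOLLOW(<rest>) = { #, (, ), bool, id }.
Union: FOLLOW(<decl>) = { #, (, ), bool, id }.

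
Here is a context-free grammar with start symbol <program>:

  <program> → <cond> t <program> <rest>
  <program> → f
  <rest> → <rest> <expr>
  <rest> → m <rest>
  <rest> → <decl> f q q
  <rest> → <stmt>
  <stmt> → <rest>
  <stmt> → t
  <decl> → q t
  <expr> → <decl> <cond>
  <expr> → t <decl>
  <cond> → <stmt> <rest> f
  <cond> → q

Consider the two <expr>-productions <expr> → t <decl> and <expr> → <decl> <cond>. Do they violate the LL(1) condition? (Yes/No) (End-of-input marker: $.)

FIRST(t <decl>) = { t } and FIRST(<decl> <cond>) = { q }.
The FIRST sets are disjoint and neither alternative is nullable — no conflict.

No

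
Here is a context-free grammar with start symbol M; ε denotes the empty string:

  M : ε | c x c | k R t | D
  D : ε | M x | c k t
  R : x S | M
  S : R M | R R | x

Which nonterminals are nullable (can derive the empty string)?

Directly nullable (have an ε-production): M, D.
R : M with every symbol nullable, so R is nullable.
S : R M with every symbol nullable, so S is nullable.

{ D, M, R, S }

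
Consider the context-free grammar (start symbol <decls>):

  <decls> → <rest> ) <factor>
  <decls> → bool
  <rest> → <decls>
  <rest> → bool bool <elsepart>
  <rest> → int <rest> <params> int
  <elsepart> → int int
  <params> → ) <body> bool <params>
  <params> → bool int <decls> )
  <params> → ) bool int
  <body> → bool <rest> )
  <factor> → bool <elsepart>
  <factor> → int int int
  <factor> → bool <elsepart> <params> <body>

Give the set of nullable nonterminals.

No nonterminal has an empty production or an RHS whose symbols are all nullable.

{ } (none)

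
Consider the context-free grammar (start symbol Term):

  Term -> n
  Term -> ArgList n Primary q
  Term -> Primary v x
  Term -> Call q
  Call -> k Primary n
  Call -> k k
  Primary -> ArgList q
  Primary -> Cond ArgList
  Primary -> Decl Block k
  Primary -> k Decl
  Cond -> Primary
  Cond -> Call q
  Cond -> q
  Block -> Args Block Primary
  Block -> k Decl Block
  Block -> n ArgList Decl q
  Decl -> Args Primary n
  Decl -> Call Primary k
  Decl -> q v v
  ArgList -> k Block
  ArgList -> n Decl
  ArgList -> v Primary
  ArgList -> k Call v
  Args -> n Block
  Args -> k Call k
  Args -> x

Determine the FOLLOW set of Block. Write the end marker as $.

{ k, n, q, v, x }

In Primary -> Decl Block k: add FIRST(k) = { k }.
In Block -> Args Block Primary: add FIRST(Primary) = { k, n, q, v, x }.
In Block -> k Decl Block: Block is at the end, add FOLLOW(Block) = { k, n, q, v, x }.
In ArgList -> k Block: Block is at the end, add FOLLOW(ArgList) = { k, n, q, v, x }.
In Args -> n Block: Block is at the end, add FOLLOW(Args) = { k, n, q, v, x }.
Union: FOLLOW(Block) = { k, n, q, v, x }.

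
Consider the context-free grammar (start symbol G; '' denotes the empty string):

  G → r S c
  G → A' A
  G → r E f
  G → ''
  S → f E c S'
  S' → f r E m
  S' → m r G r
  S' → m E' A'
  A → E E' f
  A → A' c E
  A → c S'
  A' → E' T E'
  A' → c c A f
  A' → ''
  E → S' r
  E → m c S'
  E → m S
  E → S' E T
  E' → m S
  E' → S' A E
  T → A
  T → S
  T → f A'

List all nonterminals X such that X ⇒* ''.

{ A', G }

Directly nullable (have an ''-production): G, A'.
No other nonterminal has a production whose RHS symbols are all nullable.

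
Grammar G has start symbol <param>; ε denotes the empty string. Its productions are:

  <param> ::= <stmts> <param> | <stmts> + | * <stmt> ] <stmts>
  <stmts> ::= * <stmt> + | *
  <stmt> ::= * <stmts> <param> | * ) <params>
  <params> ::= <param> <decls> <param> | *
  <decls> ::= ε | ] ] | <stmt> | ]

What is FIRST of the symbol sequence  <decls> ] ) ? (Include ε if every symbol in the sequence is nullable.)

Add FIRST(<decls>)\{ε} = { *, ] }; <decls> is nullable, continue.
] is a terminal; add {]} and stop.

{ *, ] }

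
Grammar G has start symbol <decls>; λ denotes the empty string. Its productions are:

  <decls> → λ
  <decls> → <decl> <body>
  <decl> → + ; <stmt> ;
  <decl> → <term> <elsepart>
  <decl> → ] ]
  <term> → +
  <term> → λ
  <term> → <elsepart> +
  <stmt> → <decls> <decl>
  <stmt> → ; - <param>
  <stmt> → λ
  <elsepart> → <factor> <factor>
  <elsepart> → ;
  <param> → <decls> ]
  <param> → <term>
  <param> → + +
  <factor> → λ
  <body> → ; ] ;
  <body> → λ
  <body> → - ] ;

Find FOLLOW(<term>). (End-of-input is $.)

In <decl> → <term> <elsepart>: add FIRST(<elsepart>)\{λ} = { ; }.
  Since <elsepart> is nullable, also add FOLLOW(<decl>) = { $, +, -, ;, ] }.
In <param> → <term>: <term> is at the end, add FOLLOW(<param>) = { ; }.
Union: FOLLOW(<term>) = { $, +, -, ;, ] }.

{ $, +, -, ;, ] }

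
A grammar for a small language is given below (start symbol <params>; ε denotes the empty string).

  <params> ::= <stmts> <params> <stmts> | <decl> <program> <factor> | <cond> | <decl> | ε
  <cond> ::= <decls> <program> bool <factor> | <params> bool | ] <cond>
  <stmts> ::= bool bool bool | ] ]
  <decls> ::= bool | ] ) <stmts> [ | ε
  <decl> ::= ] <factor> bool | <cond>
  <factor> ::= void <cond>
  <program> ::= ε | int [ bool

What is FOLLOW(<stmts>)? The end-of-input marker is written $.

In <params> ::= <stmts> <params> <stmts>: add FIRST(<params> <stmts>) = { ], bool, int }.
In <params> ::= <stmts> <params> <stmts>: <stmts> is at the end, add FOLLOW(<params>) = { $, ], bool }.
In <decls> ::= ] ) <stmts> [: add FIRST([) = { [ }.
Union: FOLLOW(<stmts>) = { $, [, ], bool, int }.

{ $, [, ], bool, int }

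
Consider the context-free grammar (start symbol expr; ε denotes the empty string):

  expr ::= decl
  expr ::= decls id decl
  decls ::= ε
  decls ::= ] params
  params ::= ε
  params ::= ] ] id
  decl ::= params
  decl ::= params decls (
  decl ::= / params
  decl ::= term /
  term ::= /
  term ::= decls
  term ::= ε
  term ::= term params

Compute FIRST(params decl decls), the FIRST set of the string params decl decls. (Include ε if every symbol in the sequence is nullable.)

Add FIRST(params)\{ε} = { ] }; params is nullable, continue.
Add FIRST(decl)\{ε} = { (, /, ] }; decl is nullable, continue.
Add FIRST(decls)\{ε} = { ] }; decls is nullable, continue.
Every symbol is nullable, so include ε.

{ (, /, ], ε }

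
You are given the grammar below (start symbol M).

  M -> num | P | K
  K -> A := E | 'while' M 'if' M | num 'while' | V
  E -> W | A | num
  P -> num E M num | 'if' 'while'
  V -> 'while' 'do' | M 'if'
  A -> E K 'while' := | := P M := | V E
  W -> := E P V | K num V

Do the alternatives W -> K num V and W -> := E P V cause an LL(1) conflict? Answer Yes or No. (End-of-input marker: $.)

Yes

FIRST(K num V) = { 'if', 'while', :=, num } and FIRST(:= E P V) = { := }.
Both contain :=, so the two alternatives are not disjoint — LL(1) conflict.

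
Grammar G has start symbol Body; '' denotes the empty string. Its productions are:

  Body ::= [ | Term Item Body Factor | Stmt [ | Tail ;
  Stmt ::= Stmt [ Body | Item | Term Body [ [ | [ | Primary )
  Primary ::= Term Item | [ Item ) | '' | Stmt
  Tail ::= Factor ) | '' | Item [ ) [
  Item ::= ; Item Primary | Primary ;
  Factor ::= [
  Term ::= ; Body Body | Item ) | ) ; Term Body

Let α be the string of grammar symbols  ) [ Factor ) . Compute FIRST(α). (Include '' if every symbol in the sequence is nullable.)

{ ) }

) is a terminal; add {)} and stop.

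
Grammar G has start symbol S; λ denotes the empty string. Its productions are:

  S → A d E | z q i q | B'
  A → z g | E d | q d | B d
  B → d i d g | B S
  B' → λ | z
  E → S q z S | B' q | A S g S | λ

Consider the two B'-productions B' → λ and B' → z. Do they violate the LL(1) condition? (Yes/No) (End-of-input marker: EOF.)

Yes

FIRST(λ) = { λ } and FIRST(z) = { z }.
The first alternative is nullable and FOLLOW(B') = { EOF, d, g, q, z } shares z with FIRST of the second — conflict.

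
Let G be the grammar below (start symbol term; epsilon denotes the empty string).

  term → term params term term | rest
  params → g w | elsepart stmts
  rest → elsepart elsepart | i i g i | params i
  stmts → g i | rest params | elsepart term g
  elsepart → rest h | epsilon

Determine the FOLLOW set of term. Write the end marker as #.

term is the start symbol, so # ∈ FOLLOW(term).
In term → term params term term: add FIRST(params term term) = { g, h, i }.
In term → term params term term: add FIRST(term)\{epsilon} = { g, h, i }.
  Since term is nullable, also add FOLLOW(term) = { #, g, h, i }.
In term → term params term term: term is at the end, add FOLLOW(term) = { #, g, h, i }.
In stmts → elsepart term g: add FIRST(g) = { g }.
Union: FOLLOW(term) = { #, g, h, i }.

{ #, g, h, i }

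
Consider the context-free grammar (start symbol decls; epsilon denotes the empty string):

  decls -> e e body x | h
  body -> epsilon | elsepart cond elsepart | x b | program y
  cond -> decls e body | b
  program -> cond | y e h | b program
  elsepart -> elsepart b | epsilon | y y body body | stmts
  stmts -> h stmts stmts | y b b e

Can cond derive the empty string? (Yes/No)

Nullable nonterminals: body, elsepart.
No production of cond has an RHS whose symbols are all nullable, so cond is not nullable.

No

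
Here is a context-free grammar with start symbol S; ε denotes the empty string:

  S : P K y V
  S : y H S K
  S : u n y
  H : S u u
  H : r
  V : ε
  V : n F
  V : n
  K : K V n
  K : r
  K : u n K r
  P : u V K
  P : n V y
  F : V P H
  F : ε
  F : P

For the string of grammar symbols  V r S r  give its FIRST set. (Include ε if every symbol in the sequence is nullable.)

{ n, r }

Add FIRST(V)\{ε} = { n }; V is nullable, continue.
r is a terminal; add {r} and stop.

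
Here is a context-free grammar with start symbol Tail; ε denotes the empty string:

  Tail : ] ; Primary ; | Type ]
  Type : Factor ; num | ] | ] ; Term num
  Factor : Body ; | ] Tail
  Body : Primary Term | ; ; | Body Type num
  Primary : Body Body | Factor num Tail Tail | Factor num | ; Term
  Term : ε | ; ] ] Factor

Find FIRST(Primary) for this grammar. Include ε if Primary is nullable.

{ ;, ] }

From Primary : Body Body: add FIRST(Body) = { ;, ] }.
From Primary : Factor num Tail Tail: add FIRST(Factor) = { ;, ] }.
From Primary : Factor num: add FIRST(Factor) = { ;, ] }.
Primary : ; Term contributes {;}.
Union: FIRST(Primary) = { ;, ] }.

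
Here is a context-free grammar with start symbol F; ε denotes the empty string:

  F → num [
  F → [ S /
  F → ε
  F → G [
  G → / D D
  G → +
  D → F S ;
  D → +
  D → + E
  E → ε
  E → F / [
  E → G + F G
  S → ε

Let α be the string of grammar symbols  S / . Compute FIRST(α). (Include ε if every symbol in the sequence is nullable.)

{ / }

Add FIRST(S)\{ε} = {  }; S is nullable, continue.
/ is a terminal; add {/} and stop.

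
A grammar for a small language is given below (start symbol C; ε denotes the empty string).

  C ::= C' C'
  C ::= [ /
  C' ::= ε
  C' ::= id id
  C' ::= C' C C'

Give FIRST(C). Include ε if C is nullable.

From C ::= C' C': C', C' nullable, take FIRST(C') ∪ FIRST(C') = { [, id }; also ε since the whole RHS is nullable.
C ::= [ / contributes {[}.
Union: FIRST(C) = { [, id, ε }.

{ [, id, ε }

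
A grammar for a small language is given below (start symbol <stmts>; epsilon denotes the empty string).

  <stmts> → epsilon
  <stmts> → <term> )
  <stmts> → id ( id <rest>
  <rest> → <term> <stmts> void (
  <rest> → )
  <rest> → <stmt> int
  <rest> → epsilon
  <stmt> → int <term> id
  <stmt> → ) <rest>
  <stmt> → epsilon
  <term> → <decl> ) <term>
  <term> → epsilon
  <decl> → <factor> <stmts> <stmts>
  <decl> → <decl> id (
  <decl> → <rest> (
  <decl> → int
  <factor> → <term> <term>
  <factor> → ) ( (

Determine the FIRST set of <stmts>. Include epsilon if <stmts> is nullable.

<stmts> → epsilon contributes epsilon.
From <stmts> → <term> ): <term> nullable, take FIRST(<term>) ∪ {)} = { (, ), id, int, void }.
<stmts> → id ( id <rest> contributes {id}.
Union: FIRST(<stmts>) = { (, ), id, int, void, epsilon }.

{ (, ), id, int, void, epsilon }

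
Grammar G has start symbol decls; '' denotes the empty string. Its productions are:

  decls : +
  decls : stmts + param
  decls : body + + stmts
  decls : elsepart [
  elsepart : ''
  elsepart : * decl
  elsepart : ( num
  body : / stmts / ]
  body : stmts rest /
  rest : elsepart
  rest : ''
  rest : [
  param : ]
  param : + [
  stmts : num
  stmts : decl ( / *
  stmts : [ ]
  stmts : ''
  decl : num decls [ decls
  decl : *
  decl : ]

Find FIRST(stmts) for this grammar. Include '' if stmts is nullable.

stmts : num contributes {num}.
From stmts : decl ( / *: add FIRST(decl) = { *, ], num }.
stmts : [ ] contributes {[}.
stmts : '' contributes ''.
Union: FIRST(stmts) = { *, [, ], num, '' }.

{ *, [, ], num, '' }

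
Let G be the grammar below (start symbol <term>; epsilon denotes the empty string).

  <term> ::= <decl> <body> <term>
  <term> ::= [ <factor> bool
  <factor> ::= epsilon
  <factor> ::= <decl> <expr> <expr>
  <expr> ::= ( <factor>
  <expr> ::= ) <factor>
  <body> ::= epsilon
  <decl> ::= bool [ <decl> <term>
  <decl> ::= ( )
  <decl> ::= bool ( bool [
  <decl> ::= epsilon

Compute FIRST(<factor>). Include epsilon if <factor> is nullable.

{ (, ), bool, epsilon }

<factor> ::= epsilon contributes epsilon.
From <factor> ::= <decl> <expr> <expr>: <decl> nullable, take FIRST(<decl>) ∪ FIRST(<expr>) = { (, ), bool }.
Union: FIRST(<factor>) = { (, ), bool, epsilon }.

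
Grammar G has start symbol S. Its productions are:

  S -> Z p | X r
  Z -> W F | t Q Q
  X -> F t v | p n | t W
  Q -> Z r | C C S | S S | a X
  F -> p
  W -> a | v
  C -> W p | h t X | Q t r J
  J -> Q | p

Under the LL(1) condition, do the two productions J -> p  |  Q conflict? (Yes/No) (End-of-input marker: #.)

FIRST(p) = { p } and FIRST(Q) = { a, h, p, t, v }.
Both contain p, so the two alternatives are not disjoint — LL(1) conflict.

Yes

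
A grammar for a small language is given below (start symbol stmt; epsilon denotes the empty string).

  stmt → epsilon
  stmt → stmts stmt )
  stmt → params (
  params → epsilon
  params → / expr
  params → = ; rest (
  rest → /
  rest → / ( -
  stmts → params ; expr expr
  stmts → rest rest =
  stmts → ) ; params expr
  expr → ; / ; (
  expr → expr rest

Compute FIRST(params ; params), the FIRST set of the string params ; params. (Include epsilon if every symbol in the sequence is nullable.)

{ /, ;, = }

Add FIRST(params)\{epsilon} = { /, = }; params is nullable, continue.
; is a terminal; add {;} and stop.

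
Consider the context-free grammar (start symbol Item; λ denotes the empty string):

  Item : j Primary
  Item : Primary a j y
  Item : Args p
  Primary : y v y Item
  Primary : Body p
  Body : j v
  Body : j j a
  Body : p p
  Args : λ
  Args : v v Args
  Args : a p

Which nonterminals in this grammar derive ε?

{ Args }

Directly nullable (have an λ-production): Args.
No other nonterminal has a production whose RHS symbols are all nullable.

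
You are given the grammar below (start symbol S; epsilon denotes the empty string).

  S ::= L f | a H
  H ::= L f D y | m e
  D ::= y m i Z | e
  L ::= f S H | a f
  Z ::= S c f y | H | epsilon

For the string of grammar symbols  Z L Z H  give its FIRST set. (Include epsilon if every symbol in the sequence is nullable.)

Add FIRST(Z)\{epsilon} = { a, f, m }; Z is nullable, continue.
Add FIRST(L) = { a, f }; L is not nullable, stop.

{ a, f, m }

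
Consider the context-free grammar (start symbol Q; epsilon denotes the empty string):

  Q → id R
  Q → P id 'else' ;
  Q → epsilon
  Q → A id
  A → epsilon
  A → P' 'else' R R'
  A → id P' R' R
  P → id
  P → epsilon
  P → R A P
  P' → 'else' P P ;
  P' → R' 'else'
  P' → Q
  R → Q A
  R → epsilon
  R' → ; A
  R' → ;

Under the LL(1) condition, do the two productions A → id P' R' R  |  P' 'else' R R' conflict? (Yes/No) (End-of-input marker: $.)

Yes

FIRST(id P' R' R) = { id } and FIRST(P' 'else' R R') = { 'else', ;, id }.
Both contain id, so the two alternatives are not disjoint — LL(1) conflict.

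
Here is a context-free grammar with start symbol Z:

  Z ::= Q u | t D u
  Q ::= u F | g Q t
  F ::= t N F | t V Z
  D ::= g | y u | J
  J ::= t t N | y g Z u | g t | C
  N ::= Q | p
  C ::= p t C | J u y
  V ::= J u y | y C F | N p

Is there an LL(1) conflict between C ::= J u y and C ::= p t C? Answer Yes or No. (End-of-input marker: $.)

FIRST(J u y) = { g, p, t, y } and FIRST(p t C) = { p }.
Both contain p, so the two alternatives are not disjoint — LL(1) conflict.

Yes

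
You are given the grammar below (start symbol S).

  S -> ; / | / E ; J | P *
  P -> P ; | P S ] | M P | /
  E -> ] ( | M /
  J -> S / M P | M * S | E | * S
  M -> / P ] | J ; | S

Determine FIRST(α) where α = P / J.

Add FIRST(P) = { *, /, ;, ] }; P is not nullable, stop.

{ *, /, ;, ] }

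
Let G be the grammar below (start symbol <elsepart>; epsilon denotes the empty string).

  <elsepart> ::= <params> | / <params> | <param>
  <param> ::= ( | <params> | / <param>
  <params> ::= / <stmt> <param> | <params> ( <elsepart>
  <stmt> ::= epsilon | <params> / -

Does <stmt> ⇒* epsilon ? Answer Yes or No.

<stmt> has an epsilon-production, so <stmt> ⇒ epsilon.

Yes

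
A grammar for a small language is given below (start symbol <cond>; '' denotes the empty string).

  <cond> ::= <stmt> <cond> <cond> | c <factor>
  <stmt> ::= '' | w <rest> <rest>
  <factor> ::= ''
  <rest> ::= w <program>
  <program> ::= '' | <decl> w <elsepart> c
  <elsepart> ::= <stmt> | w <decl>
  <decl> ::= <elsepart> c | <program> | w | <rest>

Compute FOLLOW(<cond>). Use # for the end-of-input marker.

<cond> is the start symbol, so # ∈ FOLLOW(<cond>).
In <cond> ::= <stmt> <cond> <cond>: add FIRST(<cond>) = { c, w }.
In <cond> ::= <stmt> <cond> <cond>: <cond> is at the end, add FOLLOW(<cond>) = { #, c, w }.
Union: FOLLOW(<cond>) = { #, c, w }.

{ #, c, w }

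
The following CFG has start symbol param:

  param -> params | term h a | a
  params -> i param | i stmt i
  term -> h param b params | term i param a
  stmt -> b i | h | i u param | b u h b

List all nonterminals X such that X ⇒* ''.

{ } (none)

No nonterminal has an empty production or an RHS whose symbols are all nullable.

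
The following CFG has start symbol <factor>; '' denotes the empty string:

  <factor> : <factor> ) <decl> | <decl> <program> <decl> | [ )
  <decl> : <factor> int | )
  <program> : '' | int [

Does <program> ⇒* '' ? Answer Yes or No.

Yes

<program> has an ''-production, so <program> ⇒ ''.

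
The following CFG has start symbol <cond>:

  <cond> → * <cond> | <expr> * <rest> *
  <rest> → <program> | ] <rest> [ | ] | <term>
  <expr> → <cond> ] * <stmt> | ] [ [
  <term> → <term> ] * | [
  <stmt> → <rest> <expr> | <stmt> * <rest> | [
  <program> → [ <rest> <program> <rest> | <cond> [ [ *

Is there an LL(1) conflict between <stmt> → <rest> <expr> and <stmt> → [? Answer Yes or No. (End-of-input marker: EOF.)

FIRST(<rest> <expr>) = { *, [, ] } and FIRST([) = { [ }.
Both contain [, so the two alternatives are not disjoint — LL(1) conflict.

Yes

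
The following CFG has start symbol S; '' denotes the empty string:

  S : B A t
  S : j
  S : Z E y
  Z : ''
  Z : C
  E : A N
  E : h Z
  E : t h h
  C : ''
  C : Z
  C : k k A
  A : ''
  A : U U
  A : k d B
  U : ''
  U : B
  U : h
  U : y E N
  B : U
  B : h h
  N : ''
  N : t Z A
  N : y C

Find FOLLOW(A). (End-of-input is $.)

In S : B A t: add FIRST(t) = { t }.
In E : A N: add FIRST(N)\{''} = { t, y }.
  Since N is nullable, also add FOLLOW(E) = { h, k, t, y }.
In C : k k A: A is at the end, add FOLLOW(C) = { h, k, t, y }.
In N : t Z A: A is at the end, add FOLLOW(N) = { h, k, t, y }.
Union: FOLLOW(A) = { h, k, t, y }.

{ h, k, t, y }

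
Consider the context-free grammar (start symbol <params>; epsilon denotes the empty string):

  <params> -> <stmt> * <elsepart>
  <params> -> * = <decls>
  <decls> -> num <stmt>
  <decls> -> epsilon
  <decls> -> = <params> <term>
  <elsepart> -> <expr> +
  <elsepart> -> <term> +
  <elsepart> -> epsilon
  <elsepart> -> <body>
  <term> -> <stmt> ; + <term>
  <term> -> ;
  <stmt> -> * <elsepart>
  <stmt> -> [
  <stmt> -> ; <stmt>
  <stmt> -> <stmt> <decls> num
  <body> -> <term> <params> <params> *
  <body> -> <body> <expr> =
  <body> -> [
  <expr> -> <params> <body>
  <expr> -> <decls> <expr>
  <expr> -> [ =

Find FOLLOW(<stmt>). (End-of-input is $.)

{ $, *, ;, =, [, num }

In <params> -> <stmt> * <elsepart>: add FIRST(* <elsepart>) = { * }.
In <decls> -> num <stmt>: <stmt> is at the end, add FOLLOW(<decls>) = { $, *, ;, =, [, num }.
In <term> -> <stmt> ; + <term>: add FIRST(; + <term>) = { ; }.
In <stmt> -> ; <stmt>: <stmt> is at the end, add FOLLOW(<stmt>) = { $, *, ;, =, [, num }.
In <stmt> -> <stmt> <decls> num: add FIRST(<decls> num) = { =, num }.
Union: FOLLOW(<stmt>) = { $, *, ;, =, [, num }.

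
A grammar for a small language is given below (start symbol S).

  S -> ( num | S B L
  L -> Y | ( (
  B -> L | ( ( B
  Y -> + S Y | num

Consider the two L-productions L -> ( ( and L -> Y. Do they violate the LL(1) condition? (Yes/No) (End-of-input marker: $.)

FIRST(( () = { ( } and FIRST(Y) = { +, num }.
The FIRST sets are disjoint and neither alternative is nullable — no conflict.

No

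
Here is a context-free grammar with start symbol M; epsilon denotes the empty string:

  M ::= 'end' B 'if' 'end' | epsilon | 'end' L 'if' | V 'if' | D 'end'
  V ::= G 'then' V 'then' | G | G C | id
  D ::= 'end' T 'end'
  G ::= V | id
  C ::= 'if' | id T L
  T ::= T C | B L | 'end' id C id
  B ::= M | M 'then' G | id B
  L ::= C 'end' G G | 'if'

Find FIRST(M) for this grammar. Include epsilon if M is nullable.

M ::= 'end' B 'if' 'end' contributes {'end'}.
M ::= epsilon contributes epsilon.
M ::= 'end' L 'if' contributes {'end'}.
From M ::= V 'if': add FIRST(V) = { id }.
From M ::= D 'end': add FIRST(D) = { 'end' }.
Union: FIRST(M) = { 'end', id, epsilon }.

{ 'end', id, epsilon }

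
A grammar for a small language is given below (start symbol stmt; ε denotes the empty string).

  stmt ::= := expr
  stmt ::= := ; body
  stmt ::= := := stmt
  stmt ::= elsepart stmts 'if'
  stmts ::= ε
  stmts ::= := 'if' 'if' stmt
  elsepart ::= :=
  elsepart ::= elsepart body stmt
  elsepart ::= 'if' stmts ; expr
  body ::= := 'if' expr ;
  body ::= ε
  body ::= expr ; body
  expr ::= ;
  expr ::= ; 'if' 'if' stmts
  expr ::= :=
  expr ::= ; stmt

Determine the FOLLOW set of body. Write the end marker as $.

In stmt ::= := ; body: body is at the end, add FOLLOW(stmt) = { $, 'if', :=, ; }.
In elsepart ::= elsepart body stmt: add FIRST(stmt) = { 'if', := }.
In body ::= expr ; body: body is at the end, add FOLLOW(body) = { $, 'if', :=, ; }.
Union: FOLLOW(body) = { $, 'if', :=, ; }.

{ $, 'if', :=, ; }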